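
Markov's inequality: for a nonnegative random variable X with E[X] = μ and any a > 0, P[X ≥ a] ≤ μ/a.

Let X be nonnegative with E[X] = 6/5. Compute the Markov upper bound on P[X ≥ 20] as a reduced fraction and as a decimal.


μ = E[X] = 6/5, a = 20.
Markov: P[X ≥ 20] ≤ μ/a = (6/5)/20 = 3/50.
Numerically: ≈ 0.060.
(Since a = 20 > μ = 1.200, the bound 3/50 is < 1 and informative.)

P[X ≥ 20] ≤ 3/50 ≈ 0.060.


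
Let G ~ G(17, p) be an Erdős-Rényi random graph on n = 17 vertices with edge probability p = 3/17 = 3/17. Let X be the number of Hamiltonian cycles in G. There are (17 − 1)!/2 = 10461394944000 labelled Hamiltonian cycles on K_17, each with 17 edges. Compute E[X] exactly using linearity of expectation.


K_17 has (17 − 1)!/2 = 10461394944000 labelled Hamiltonian cycles.
For each such Hamiltonian cycle H, let X_H = 1 if all 17 edges of H are present in G. Then P[X_H = 1] = p^{17} = (3/17)^{17} = 129140163/827240261886336764177.
Summing the indicators: E[X] = Σ_H E[X_H] = 10461394944000 · p^{17} = 10461394944000 · 129140163/827240261886336764177 = 1350986248275535872000/827240261886336764177.
Numerically: E[X] ≈ 1.633.

E[X] = 10461394944000 · (3/17)^{17} = 1350986248275535872000/827240261886336764177 ≈ 1.633.


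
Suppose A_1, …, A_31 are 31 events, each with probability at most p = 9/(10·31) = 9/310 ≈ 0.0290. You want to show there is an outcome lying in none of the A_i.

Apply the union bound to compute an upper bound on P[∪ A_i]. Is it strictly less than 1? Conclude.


Union bound: P[∪_{i=1}^{31} A_i] ≤ Σ_i P[A_i] ≤ 31·p = 31·(9/310) = 9/10.
Numerically: 9/10 ≈ 0.9000.
Is 9/10 < 1? YES.
Since P[∪ A_i] ≤ 9/10 < 1, the complement has P[∩ A_i^c] ≥ 1 − 9/10 = 1/10 > 0, so some outcome avoids every A_i.

31·p = 9/10 ≈ 0.9000; existence CERTIFIED by the union bound.


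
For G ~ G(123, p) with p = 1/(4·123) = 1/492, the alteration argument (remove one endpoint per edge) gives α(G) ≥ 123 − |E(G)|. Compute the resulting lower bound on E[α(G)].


E[|E(G)|] = C(123, 2)·p = 7503 · (1/492) = 61/4.
E[α(G)] ≥ n − E[|E(G)|] = 123 − 61/4 = 431/4.
Numerically: ≈ 107.750.
(This is only a lower bound; the true E[α(G)] may be larger.)

E[α(G)] ≥ 431/4 ≈ 107.750.


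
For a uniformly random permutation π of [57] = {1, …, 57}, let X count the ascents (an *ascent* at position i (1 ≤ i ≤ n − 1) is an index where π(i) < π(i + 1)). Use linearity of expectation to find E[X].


Write X = Σ X_I over i = 1, …, 56, with X_I the indicator of one ascent.
There are 56 indicators.
For each fixed i, the pair (π(i), π(i+1)) is a uniformly random ordered pair of distinct values from {1, …, 57}; by symmetry P[π(i) < π(i+1)] = 1/2.
By linearity: E[X] = 56 · (1/2) = (57 − 1) · (1/2) = 28 ≈ 28.000.

E[X] = 28 = 28.000.


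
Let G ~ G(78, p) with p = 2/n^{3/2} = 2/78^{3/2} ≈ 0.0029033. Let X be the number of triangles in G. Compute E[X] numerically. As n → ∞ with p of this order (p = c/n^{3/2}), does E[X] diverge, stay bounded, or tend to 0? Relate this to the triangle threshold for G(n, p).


Number of potential triangles: C(78, 3) = 76076.
Each occurs with probability p³ ≈ (0.0029033)³ ≈ 2.4471708e-08.
By linearity: E[X] = C(78, 3)·p³ ≈ 76076 · 2.4471708e-08 ≈ 0.00186.
Since α = 3/2 > 1, p = c/n^{3/2} = o(1/n) is below the triangle threshold p ~ 1/n. Asymptotically E[X] ~ (c³/6)·n^{3(1−α)} = (2³/6)·n^{-1.5} → 0, so by Markov's inequality G has no triangles w.h.p.

E[X] ≈ 0.00186; in regime p = Θ(1/n^{3/2}) E[X] tends to 0 (below the triangle threshold p ~ 1/n).


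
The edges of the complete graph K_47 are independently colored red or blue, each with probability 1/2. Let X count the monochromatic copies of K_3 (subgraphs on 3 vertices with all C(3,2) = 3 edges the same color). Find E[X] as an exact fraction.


Let X = Σ_S X_S over the C(47, 3) = 16215 subsets S of size 3, where X_S = 1 if the K_3 on S is monochromatic.
For a fixed S, the K_3 on S has C(3, 2) = 3 edges. P[all 3 edges red] = (1/2)^3, and likewise for blue, so P[monochromatic] = 2·(1/2)^3 = 2^{1 − 3} = 1/4.
By linearity: E[X] = C(47, 3) · 2^{1 − 3} = 16215 · 1/4 = 16215/4.
Numerically: E[X] ≈ 4053.750.

E[X] = C(47,3)·2^(1−C(3,2)) = 16215/4 ≈ 4053.750.


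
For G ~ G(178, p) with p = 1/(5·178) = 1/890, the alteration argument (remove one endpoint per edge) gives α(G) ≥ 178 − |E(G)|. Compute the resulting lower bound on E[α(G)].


E[|E(G)|] = C(178, 2)·p = 15753 · (1/890) = 177/10.
E[α(G)] ≥ n − E[|E(G)|] = 178 − 177/10 = 1603/10.
Numerically: ≈ 160.30000.
(This is only a lower bound; the true E[α(G)] may be larger.)

E[α(G)] ≥ 1603/10 ≈ 160.30000.


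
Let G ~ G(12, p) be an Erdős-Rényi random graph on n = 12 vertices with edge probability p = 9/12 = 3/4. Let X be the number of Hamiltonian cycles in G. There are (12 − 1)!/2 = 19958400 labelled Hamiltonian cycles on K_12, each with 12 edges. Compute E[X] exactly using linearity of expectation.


K_12 has (12 − 1)!/2 = 19958400 labelled Hamiltonian cycles.
For each such Hamiltonian cycle H, let X_H = 1 if all 12 edges of H are present in G. Then P[X_H = 1] = p^{12} = (3/4)^{12} = 531441/16777216.
Summing the indicators: E[X] = Σ_H E[X_H] = 19958400 · p^{12} = 19958400 · 531441/16777216 = 82864937925/131072.
Numerically: E[X] ≈ 6.322e+05.

E[X] = 19958400 · (3/4)^{12} = 82864937925/131072 ≈ 6.322e+05.


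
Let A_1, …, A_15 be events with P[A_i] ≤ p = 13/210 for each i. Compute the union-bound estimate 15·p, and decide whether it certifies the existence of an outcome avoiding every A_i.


Union bound: P[∪_{i=1}^{15} A_i] ≤ Σ_i P[A_i] ≤ 15·p = 15·(13/210) = 13/14.
Numerically: 13/14 ≈ 0.92857.
Is 13/14 < 1? YES.
Since P[∪ A_i] ≤ 13/14 < 1, the complement has P[∩ A_i^c] ≥ 1 − 13/14 = 1/14 > 0, so some outcome avoids every A_i.

15·p = 13/14 ≈ 0.92857; existence CERTIFIED by the union bound.


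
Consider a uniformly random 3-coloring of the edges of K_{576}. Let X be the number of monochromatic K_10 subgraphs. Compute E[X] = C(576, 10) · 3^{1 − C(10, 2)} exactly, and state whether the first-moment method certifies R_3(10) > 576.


E[X] = C(576, 10) · 3^{1 − 45} = 1024104945306307344480 · 3^{−44} = 1024104945306307344480/984770902183611232881.
As a reduced fraction: E[X] = 12643270929707498080/12157665459056928801 ≈ 1.0399423.
Is E[X] < 1? NO.
Since E[X] ≥ 1, the first-moment bound is inconclusive at n = 576; it does NOT by itself certify R_3(10) > 576.

E[X] = 12643270929707498080/12157665459056928801 ≈ 1.0399423; E[X] ≥ 1; first-moment method inconclusive here.


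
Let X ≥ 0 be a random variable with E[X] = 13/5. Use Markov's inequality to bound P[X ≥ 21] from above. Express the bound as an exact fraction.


μ = E[X] = 13/5, a = 21.
Markov: P[X ≥ 21] ≤ μ/a = (13/5)/21 = 13/105.
Numerically: ≈ 0.124.
(Since a = 21 > μ = 2.600, the bound 13/105 is < 1 and informative.)

P[X ≥ 21] ≤ 13/105 ≈ 0.124.


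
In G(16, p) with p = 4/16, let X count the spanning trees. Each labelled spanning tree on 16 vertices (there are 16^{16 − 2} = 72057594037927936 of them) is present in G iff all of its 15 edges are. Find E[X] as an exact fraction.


K_16 has 16^{16 − 2} = 72057594037927936 labelled spanning trees.
For each such spanning tree H, let X_H = 1 if all 15 edges of H are present in G. Then P[X_H = 1] = p^{15} = (1/4)^{15} = 1/1073741824.
Summing the indicators: E[X] = Σ_H E[X_H] = 72057594037927936 · p^{15} = 72057594037927936 · 1/1073741824 = 67108864.
Numerically: E[X] ≈ 6.71089e+07.

E[X] = 72057594037927936 · (1/4)^{15} = 67108864 ≈ 6.71089e+07.


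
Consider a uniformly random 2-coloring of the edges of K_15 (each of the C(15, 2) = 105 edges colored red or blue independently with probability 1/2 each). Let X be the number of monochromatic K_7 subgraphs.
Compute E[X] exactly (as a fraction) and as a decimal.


Let X = Σ_S X_S over the C(15, 7) = 6435 subsets S of size 7, where X_S = 1 if the K_7 on S is monochromatic.
For a fixed S, the K_7 on S has C(7, 2) = 21 edges. P[all 21 edges red] = (1/2)^21, and likewise for blue, so P[monochromatic] = 2·(1/2)^21 = 2^{1 − 21} = 1/1048576.
Summing: E[X] = C(15, 7) · 2^{1 − 21} = 6435 · 1/1048576 = 6435/1048576.
Numerically: E[X] ≈ 0.00614.

E[X] = C(15,7)·2^(1−C(7,2)) = 6435/1048576 ≈ 0.00614.


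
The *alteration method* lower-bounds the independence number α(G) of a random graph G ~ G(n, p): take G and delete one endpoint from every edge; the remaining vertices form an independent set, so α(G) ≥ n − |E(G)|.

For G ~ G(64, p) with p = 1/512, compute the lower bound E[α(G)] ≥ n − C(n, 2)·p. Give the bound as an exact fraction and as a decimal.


E[|E(G)|] = C(64, 2)·p = 2016 · (1/512) = 63/16.
E[α(G)] ≥ n − E[|E(G)|] = 64 − 63/16 = 961/16.
Numerically: ≈ 60.062500.
(This is only a lower bound; the true E[α(G)] may be larger.)

E[α(G)] ≥ 961/16 ≈ 60.062500.


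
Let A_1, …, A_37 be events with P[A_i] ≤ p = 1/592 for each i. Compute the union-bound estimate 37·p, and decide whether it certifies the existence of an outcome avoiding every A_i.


Union bound: P[∪_{i=1}^{37} A_i] ≤ Σ_i P[A_i] ≤ 37·p = 37·(1/592) = 1/16.
Numerically: 1/16 ≈ 0.062.
Is 1/16 < 1? YES.
Since P[∪ A_i] ≤ 1/16 < 1, the complement has P[∩ A_i^c] ≥ 1 − 1/16 = 15/16 > 0, so some outcome avoids every A_i.

37·p = 1/16 ≈ 0.062; existence CERTIFIED by the union bound.


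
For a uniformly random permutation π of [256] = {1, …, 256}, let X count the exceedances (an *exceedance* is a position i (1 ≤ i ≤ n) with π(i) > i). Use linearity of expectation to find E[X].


Write X = Σ_{i=1}^{256} X_i, where X_i = 1_{π(i) > i}.
For each fixed i, π(i) is uniform over {1, …, 256} (marginal of a uniform permutation), so P[π(i) > i] = (n − i)/n. Summing: Σ_{i=1}^{256} (n − i)/n = (0 + 1 + … + 255)/256 = 256(256 − 1)/(2·256) = (256 − 1)/2.
Hence E[X] = Σ_{i=1}^{256} (256 − i)/256 = 255/2 ≈ 127.500.

E[X] = 255/2 = 127.500.


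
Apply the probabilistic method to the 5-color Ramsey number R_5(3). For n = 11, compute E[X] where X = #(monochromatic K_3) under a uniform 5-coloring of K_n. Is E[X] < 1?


E[X] = C(11, 3) · 5^{1 − 3} = 165 · 5^{−2} = 165/25.
As a reduced fraction: E[X] = 33/5 ≈ 6.60000.
Is E[X] < 1? NO.
Since E[X] ≥ 1, the first-moment bound is inconclusive at n = 11; it does NOT by itself certify R_5(3) > 11.

E[X] = 33/5 ≈ 6.60000; E[X] ≥ 1; first-moment method inconclusive here.


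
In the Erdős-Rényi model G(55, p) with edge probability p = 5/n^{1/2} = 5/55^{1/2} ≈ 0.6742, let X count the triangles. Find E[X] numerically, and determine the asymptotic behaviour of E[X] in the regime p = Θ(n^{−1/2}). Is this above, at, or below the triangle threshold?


Number of potential triangles: C(55, 3) = 26235.
Each occurs with probability p³ ≈ (0.6742)³ ≈ 3.064545e-01.
By linearity: E[X] = C(55, 3)·p³ ≈ 26235 · 3.064545e-01 ≈ 8039.8334.
Since α = 1/2 < 1, p = c/n^{1/2} ≫ 1/n is above the triangle threshold p ~ 1/n. Asymptotically E[X] ~ (c³/6)·n^{3(1−α)} = (5³/6)·n^{1.5} → ∞; triangles are abundant w.h.p.

E[X] ≈ 8039.8334; in regime p = Θ(1/n^{1/2}) E[X] diverges (above the triangle threshold p ~ 1/n).


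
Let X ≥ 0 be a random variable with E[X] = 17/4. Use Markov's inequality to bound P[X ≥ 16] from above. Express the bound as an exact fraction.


μ = E[X] = 17/4, a = 16.
Markov: P[X ≥ 16] ≤ μ/a = (17/4)/16 = 17/64.
Numerically: ≈ 0.265625.
(Since a = 16 > μ = 4.250000, the bound 17/64 is < 1 and informative.)

P[X ≥ 16] ≤ 17/64 ≈ 0.265625.


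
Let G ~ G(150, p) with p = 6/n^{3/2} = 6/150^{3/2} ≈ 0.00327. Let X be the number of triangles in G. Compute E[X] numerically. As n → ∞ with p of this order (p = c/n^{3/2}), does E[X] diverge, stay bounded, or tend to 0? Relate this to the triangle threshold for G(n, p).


Number of potential triangles: C(150, 3) = 551300.
Each occurs with probability p³ ≈ (0.00327)³ ≈ 3.48372e-08.
By linearity: E[X] = C(150, 3)·p³ ≈ 551300 · 3.48372e-08 ≈ 0.019.
Since α = 3/2 > 1, p = c/n^{3/2} = o(1/n) is below the triangle threshold p ~ 1/n. Asymptotically E[X] ~ (c³/6)·n^{3(1−α)} = (6³/6)·n^{-1.5} → 0, so by Markov's inequality G has no triangles w.h.p.

E[X] ≈ 0.019; in regime p = Θ(1/n^{3/2}) E[X] tends to 0 (below the triangle threshold p ~ 1/n).


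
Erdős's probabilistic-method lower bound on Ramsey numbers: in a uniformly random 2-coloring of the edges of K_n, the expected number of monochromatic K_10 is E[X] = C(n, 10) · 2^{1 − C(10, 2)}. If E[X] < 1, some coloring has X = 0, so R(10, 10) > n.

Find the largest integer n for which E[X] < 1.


We need C(n, 10) · 2^{1 − 45} < 1, i.e. C(n, 10) < 2^{45 − 1} = 17592186044416.
Check values of n near the boundary:
  n = 94: C(94, 10) = 9041256841903; 9041256841903 < 17592186044416? YES
  n = 95: C(95, 10) = 10104934117421; 10104934117421 < 17592186044416? YES
  n = 96: C(96, 10) = 11279926456656; 11279926456656 < 17592186044416? YES
  n = 97: C(97, 10) = 12576469727536; 12576469727536 < 17592186044416? YES
  n = 98: C(98, 10) = 14005614014756; 14005614014756 < 17592186044416? YES
  n = 99: C(99, 10) = 15579278510796; 15579278510796 < 17592186044416? YES
  n = 100: C(100, 10) = 17310309456440; 17310309456440 < 17592186044416? YES
  n = 101: C(101, 10) = 19212541264840; 19212541264840 < 17592186044416? NO
  n = 102: C(102, 10) = 21300860967540; 21300860967540 < 17592186044416? NO
The largest n with C(n, 10) < 17592186044416 is n = 100 (where E[X] = 2163788682055/2199023255552 ≈ 0.9839772). Hence R(10, 10) > 100, i.e. R(10, 10) ≥ 101.

Largest n = 100; hence R(10, 10) > 100.


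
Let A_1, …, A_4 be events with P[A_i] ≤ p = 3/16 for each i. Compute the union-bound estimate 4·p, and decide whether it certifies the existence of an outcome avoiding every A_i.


Union bound: P[∪_{i=1}^{4} A_i] ≤ Σ_i P[A_i] ≤ 4·p = 4·(3/16) = 3/4.
Numerically: 3/4 ≈ 0.7500.
Is 3/4 < 1? YES.
Since P[∪ A_i] ≤ 3/4 < 1, the complement has P[∩ A_i^c] ≥ 1 − 3/4 = 1/4 > 0, so some outcome avoids every A_i.

4·p = 3/4 ≈ 0.7500; existence CERTIFIED by the union bound.


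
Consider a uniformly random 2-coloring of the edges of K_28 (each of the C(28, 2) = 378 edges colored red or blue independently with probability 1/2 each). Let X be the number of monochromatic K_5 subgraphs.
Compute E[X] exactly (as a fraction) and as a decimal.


Let X = Σ_S X_S over the C(28, 5) = 98280 subsets S of size 5, where X_S = 1 if the K_5 on S is monochromatic.
For a fixed S, the K_5 on S has C(5, 2) = 10 edges. P[all 10 edges red] = (1/2)^10, and likewise for blue, so P[monochromatic] = 2·(1/2)^10 = 2^{1 − 10} = 1/512.
Summing: E[X] = C(28, 5) · 2^{1 − 10} = 98280 · 1/512 = 12285/64.
Numerically: E[X] ≈ 191.953125.

E[X] = C(28,5)·2^(1−C(5,2)) = 12285/64 ≈ 191.953125.


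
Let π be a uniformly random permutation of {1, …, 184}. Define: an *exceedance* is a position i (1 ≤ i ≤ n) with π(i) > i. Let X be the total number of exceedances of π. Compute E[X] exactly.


Write X = Σ_{i=1}^{184} X_i, where X_i = 1_{π(i) > i}.
For each fixed i, π(i) is uniform over {1, …, 184} (marginal of a uniform permutation), so P[π(i) > i] = (n − i)/n. Summing: Σ_{i=1}^{184} (n − i)/n = (0 + 1 + … + 183)/184 = 184(184 − 1)/(2·184) = (184 − 1)/2.
Hence E[X] = Σ_{i=1}^{184} (184 − i)/184 = 183/2 ≈ 91.500000.

E[X] = 183/2 = 91.500000.


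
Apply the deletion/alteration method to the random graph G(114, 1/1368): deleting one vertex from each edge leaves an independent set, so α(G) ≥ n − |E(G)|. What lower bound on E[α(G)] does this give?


E[|E(G)|] = C(114, 2)·p = 6441 · (1/1368) = 113/24.
E[α(G)] ≥ n − E[|E(G)|] = 114 − 113/24 = 2623/24.
Numerically: ≈ 109.291667.
(This is only a lower bound; the true E[α(G)] may be larger.)

E[α(G)] ≥ 2623/24 ≈ 109.291667.


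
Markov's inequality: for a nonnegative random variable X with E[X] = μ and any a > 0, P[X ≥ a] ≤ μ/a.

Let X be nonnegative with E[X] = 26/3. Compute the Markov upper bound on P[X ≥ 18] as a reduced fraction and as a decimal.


μ = E[X] = 26/3, a = 18.
Markov: P[X ≥ 18] ≤ μ/a = (26/3)/18 = 13/27.
Numerically: ≈ 0.481481.
(Since a = 18 > μ = 8.666667, the bound 13/27 is < 1 and informative.)

P[X ≥ 18] ≤ 13/27 ≈ 0.481481.


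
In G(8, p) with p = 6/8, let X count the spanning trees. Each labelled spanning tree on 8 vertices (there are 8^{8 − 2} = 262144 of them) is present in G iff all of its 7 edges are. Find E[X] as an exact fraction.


K_8 has 8^{8 − 2} = 262144 labelled spanning trees.
For each such spanning tree H, let X_H = 1 if all 7 edges of H are present in G. Then P[X_H = 1] = p^{7} = (3/4)^{7} = 2187/16384.
Summing the indicators: E[X] = Σ_H E[X_H] = 262144 · p^{7} = 262144 · 2187/16384 = 34992.
Numerically: E[X] ≈ 3.499e+04.

E[X] = 262144 · (3/4)^{7} = 34992 ≈ 3.499e+04.


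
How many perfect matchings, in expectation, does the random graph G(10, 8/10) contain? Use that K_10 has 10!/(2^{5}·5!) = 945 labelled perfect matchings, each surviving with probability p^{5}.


K_10 has 10!/(2^{5}·5!) = 945 labelled perfect matchings.
For each such perfect matching H, let X_H = 1 if all 5 edges of H are present in G. Then P[X_H = 1] = p^{5} = (4/5)^{5} = 1024/3125.
By linearity: E[X] = Σ_H E[X_H] = 945 · p^{5} = 945 · 1024/3125 = 193536/625.
Numerically: E[X] ≈ 310.

E[X] = 945 · (4/5)^{5} = 193536/625 ≈ 310.


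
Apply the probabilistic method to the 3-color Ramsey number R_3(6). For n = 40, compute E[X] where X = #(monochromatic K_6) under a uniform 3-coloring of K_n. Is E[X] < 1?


E[X] = C(40, 6) · 3^{1 − 15} = 3838380 · 3^{−14} = 3838380/4782969.
As a reduced fraction: E[X] = 1279460/1594323 ≈ 0.80251.
Is E[X] < 1? YES.
Since E[X] < 1, there exists a 3-coloring of K_{40} with no monochromatic K_6; hence R_3(6) > 40.

E[X] = 1279460/1594323 ≈ 0.80251; E[X] < 1, so R_3(6) > 40.


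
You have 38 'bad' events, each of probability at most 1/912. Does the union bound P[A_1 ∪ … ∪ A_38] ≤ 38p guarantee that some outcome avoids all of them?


Union bound: P[∪_{i=1}^{38} A_i] ≤ Σ_i P[A_i] ≤ 38·p = 38·(1/912) = 1/24.
Numerically: 1/24 ≈ 0.0416667.
Is 1/24 < 1? YES.
Since P[∪ A_i] ≤ 1/24 < 1, the complement has P[∩ A_i^c] ≥ 1 − 1/24 = 23/24 > 0, so some outcome avoids every A_i.

38·p = 1/24 ≈ 0.0416667; existence CERTIFIED by the union bound.


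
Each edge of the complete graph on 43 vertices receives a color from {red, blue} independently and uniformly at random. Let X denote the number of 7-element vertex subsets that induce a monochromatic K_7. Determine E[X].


Let X = Σ_S X_S over the C(43, 7) = 32224114 subsets S of size 7, where X_S = 1 if the K_7 on S is monochromatic.
For a fixed S, the K_7 on S has C(7, 2) = 21 edges. P[all 21 edges red] = (1/2)^21, and likewise for blue, so P[monochromatic] = 2·(1/2)^21 = 2^{1 − 21} = 1/1048576.
By linearity: E[X] = C(43, 7) · 2^{1 − 21} = 32224114 · 1/1048576 = 16112057/524288.
Numerically: E[X] ≈ 30.731.

E[X] = C(43,7)·2^(1−C(7,2)) = 16112057/524288 ≈ 30.731.


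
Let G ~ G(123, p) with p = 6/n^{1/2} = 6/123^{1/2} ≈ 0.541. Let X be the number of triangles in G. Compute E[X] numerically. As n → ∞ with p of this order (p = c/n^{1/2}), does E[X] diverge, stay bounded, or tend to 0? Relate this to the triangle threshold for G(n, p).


Number of potential triangles: C(123, 3) = 302621.
Each occurs with probability p³ ≈ (0.541)³ ≈ 1.58342e-01.
By linearity: E[X] = C(123, 3)·p³ ≈ 302621 · 1.58342e-01 ≈ 47917.610.
Since α = 1/2 < 1, p = c/n^{1/2} ≫ 1/n is above the triangle threshold p ~ 1/n. Asymptotically E[X] ~ (c³/6)·n^{3(1−α)} = (6³/6)·n^{1.5} → ∞; triangles are abundant w.h.p.

E[X] ≈ 47917.610; in regime p = Θ(1/n^{1/2}) E[X] diverges (above the triangle threshold p ~ 1/n).


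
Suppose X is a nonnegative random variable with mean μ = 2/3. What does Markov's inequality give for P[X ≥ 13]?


μ = E[X] = 2/3, a = 13.
Markov: P[X ≥ 13] ≤ μ/a = (2/3)/13 = 2/39.
Numerically: ≈ 0.05128.
(Since a = 13 > μ = 0.66667, the bound 2/39 is < 1 and informative.)

P[X ≥ 13] ≤ 2/39 ≈ 0.05128.


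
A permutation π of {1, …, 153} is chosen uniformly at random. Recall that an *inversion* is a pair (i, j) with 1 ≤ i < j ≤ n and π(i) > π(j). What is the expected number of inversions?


Write X = Σ X_I over the C(153, 2) = 11628 pairs i < j, with X_I the indicator of one inversion.
There are 11628 indicators.
For each fixed pair i < j, the values π(i) and π(j) are two distinct elements of {1, …, 153} in uniformly random order; by symmetry P[π(i) > π(j)] = 1/2.
By linearity: E[X] = 11628 · (1/2) = C(153, 2) · (1/2) = 11628/2 = 5814 ≈ 5814.000.

E[X] = 5814 = 5814.000.


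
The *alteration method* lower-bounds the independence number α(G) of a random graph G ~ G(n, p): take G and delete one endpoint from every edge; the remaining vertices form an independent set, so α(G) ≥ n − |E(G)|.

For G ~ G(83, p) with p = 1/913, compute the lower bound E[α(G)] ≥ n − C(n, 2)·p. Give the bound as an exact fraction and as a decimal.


E[|E(G)|] = C(83, 2)·p = 3403 · (1/913) = 41/11.
E[α(G)] ≥ n − E[|E(G)|] = 83 − 41/11 = 872/11.
Numerically: ≈ 79.273.
(This is only a lower bound; the true E[α(G)] may be larger.)

E[α(G)] ≥ 872/11 ≈ 79.273.


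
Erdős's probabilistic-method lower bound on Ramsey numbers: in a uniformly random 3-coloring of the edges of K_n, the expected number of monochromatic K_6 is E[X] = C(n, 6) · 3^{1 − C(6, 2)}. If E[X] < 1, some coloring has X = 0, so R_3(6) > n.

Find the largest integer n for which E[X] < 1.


We need C(n, 6) · 3^{1 − 15} < 1, i.e. C(n, 6) < 3^{15 − 1} = 4782969.
Check values of n near the boundary:
  n = 40: C(40, 6) = 3838380; 3838380 < 4782969? YES
  n = 41: C(41, 6) = 4496388; 4496388 < 4782969? YES
  n = 42: C(42, 6) = 5245786; 5245786 < 4782969? NO
The largest n with C(n, 6) < 4782969 is n = 41 (where E[X] = 1498796/1594323 ≈ 0.94008). Hence R_3(6) > 41, i.e. R_3(6) ≥ 42.

Largest n = 41; hence R_3(6) > 41.


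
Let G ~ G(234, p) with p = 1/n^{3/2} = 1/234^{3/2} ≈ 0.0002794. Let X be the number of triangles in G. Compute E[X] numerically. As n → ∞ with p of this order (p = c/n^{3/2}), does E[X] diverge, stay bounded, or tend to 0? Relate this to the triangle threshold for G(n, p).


Number of potential triangles: C(234, 3) = 2108184.
Each occurs with probability p³ ≈ (0.0002794)³ ≈ 2.180362e-11.
By linearity: E[X] = C(234, 3)·p³ ≈ 2108184 · 2.180362e-11 ≈ 0.0000.
Since α = 3/2 > 1, p = c/n^{3/2} = o(1/n) is below the triangle threshold p ~ 1/n. Asymptotically E[X] ~ (c³/6)·n^{3(1−α)} = (1³/6)·n^{-1.5} → 0, so by Markov's inequality G has no triangles w.h.p.

E[X] ≈ 0.0000; in regime p = Θ(1/n^{3/2}) E[X] tends to 0 (below the triangle threshold p ~ 1/n).


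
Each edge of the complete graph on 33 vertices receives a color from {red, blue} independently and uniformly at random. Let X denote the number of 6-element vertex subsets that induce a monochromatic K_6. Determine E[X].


Let X = Σ_S X_S over the C(33, 6) = 1107568 subsets S of size 6, where X_S = 1 if the K_6 on S is monochromatic.
For a fixed S, the K_6 on S has C(6, 2) = 15 edges. P[all 15 edges red] = (1/2)^15, and likewise for blue, so P[monochromatic] = 2·(1/2)^15 = 2^{1 − 15} = 1/16384.
By linearity of expectation: E[X] = C(33, 6) · 2^{1 − 15} = 1107568 · 1/16384 = 69223/1024.
Numerically: E[X] ≈ 67.60059.

E[X] = C(33,6)·2^(1−C(6,2)) = 69223/1024 ≈ 67.60059.


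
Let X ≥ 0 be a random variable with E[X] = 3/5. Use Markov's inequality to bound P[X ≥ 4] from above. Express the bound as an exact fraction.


μ = E[X] = 3/5, a = 4.
Markov: P[X ≥ 4] ≤ μ/a = (3/5)/4 = 3/20.
Numerically: ≈ 0.150000.
(Since a = 4 > μ = 0.600000, the bound 3/20 is < 1 and informative.)

P[X ≥ 4] ≤ 3/20 ≈ 0.150000.


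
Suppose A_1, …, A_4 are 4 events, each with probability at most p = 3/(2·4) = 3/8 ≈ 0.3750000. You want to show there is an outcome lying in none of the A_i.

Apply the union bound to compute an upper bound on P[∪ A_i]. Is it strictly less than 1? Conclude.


Union bound: P[∪_{i=1}^{4} A_i] ≤ Σ_i P[A_i] ≤ 4·p = 4·(3/8) = 3/2.
Numerically: 3/2 ≈ 1.5000000.
Is 3/2 < 1? NO.
Since the bound 3/2 is ≥ 1, the union bound is uninformative here; it does NOT by itself certify existence.

4·p = 3/2 ≈ 1.5000000; existence NOT certified by the union bound.


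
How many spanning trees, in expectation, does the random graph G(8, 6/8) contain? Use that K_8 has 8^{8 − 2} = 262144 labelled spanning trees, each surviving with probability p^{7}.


K_8 has 8^{8 − 2} = 262144 labelled spanning trees.
For each such spanning tree H, let X_H = 1 if all 7 edges of H are present in G. Then P[X_H = 1] = p^{7} = (3/4)^{7} = 2187/16384.
By linearity: E[X] = Σ_H E[X_H] = 262144 · p^{7} = 262144 · 2187/16384 = 34992.
Numerically: E[X] ≈ 3.5e+04.

E[X] = 262144 · (3/4)^{7} = 34992 ≈ 3.5e+04.


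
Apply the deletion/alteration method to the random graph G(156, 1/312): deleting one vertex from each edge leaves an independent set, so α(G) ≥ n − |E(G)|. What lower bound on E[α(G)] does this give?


E[|E(G)|] = C(156, 2)·p = 12090 · (1/312) = 155/4.
E[α(G)] ≥ n − E[|E(G)|] = 156 − 155/4 = 469/4.
Numerically: ≈ 117.250000.
(This is only a lower bound; the true E[α(G)] may be larger.)

E[α(G)] ≥ 469/4 ≈ 117.250000.


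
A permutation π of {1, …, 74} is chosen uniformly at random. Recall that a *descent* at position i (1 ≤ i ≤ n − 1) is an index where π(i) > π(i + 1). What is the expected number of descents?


Write X = Σ X_I over i = 1, …, 73, with X_I the indicator of one descent.
There are 73 indicators.
For each fixed i, the pair (π(i), π(i+1)) is a uniformly random ordered pair of distinct values from {1, …, 74}; by symmetry P[π(i) > π(i+1)] = 1/2.
By linearity: E[X] = 73 · (1/2) = (74 − 1) · (1/2) = 73/2 ≈ 36.500000.

E[X] = 73/2 = 36.500000.


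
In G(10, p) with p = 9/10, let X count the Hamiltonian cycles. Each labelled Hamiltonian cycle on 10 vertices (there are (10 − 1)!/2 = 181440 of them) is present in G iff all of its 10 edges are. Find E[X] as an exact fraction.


K_10 has (10 − 1)!/2 = 181440 labelled Hamiltonian cycles.
For each such Hamiltonian cycle H, let X_H = 1 if all 10 edges of H are present in G. Then P[X_H = 1] = p^{10} = (9/10)^{10} = 3486784401/10000000000.
Summing the indicators: E[X] = Σ_H E[X_H] = 181440 · p^{10} = 181440 · 3486784401/10000000000 = 1977006755367/31250000.
Numerically: E[X] ≈ 6.33e+04.

E[X] = 181440 · (9/10)^{10} = 1977006755367/31250000 ≈ 6.33e+04.


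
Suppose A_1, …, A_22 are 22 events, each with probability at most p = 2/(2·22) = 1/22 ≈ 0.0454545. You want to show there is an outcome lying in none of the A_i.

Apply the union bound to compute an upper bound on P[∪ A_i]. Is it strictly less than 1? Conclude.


Union bound: P[∪_{i=1}^{22} A_i] ≤ Σ_i P[A_i] ≤ 22·p = 22·(1/22) = 1.
Numerically: 1 ≈ 1.0000000.
Is 1 < 1? NO.
Since the bound 1 is ≥ 1, the union bound is uninformative here; it does NOT by itself certify existence.

22·p = 1 ≈ 1.0000000; existence NOT certified by the union bound.


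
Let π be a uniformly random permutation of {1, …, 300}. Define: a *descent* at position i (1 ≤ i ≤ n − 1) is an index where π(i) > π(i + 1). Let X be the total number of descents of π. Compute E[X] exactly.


Write X = Σ X_I over i = 1, …, 299, with X_I the indicator of one descent.
There are 299 indicators.
For each fixed i, the pair (π(i), π(i+1)) is a uniformly random ordered pair of distinct values from {1, …, 300}; by symmetry P[π(i) > π(i+1)] = 1/2.
By linearity: E[X] = 299 · (1/2) = (300 − 1) · (1/2) = 299/2 ≈ 149.5000.

E[X] = 299/2 = 149.5000.


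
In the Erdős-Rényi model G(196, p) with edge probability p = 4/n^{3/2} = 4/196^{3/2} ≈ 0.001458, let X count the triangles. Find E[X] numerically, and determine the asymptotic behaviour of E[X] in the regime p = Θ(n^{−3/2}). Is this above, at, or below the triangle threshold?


Number of potential triangles: C(196, 3) = 1235780.
Each occurs with probability p³ ≈ (0.001458)³ ≈ 3.097617e-09.
By linearity: E[X] = C(196, 3)·p³ ≈ 1235780 · 3.097617e-09 ≈ 0.0038.
Since α = 3/2 > 1, p = c/n^{3/2} = o(1/n) is below the triangle threshold p ~ 1/n. Asymptotically E[X] ~ (c³/6)·n^{3(1−α)} = (4³/6)·n^{-1.5} → 0, so by Markov's inequality G has no triangles w.h.p.

E[X] ≈ 0.0038; in regime p = Θ(1/n^{3/2}) E[X] tends to 0 (below the triangle threshold p ~ 1/n).


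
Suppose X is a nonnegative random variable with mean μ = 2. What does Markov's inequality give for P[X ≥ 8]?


μ = E[X] = 2, a = 8.
Markov: P[X ≥ 8] ≤ μ/a = (2)/8 = 1/4.
Numerically: ≈ 0.250.
(Since a = 8 > μ = 2.000, the bound 1/4 is < 1 and informative.)

P[X ≥ 8] ≤ 1/4 ≈ 0.250.


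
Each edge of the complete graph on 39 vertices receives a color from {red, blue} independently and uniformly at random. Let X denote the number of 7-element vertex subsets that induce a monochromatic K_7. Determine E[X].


Let X = Σ_S X_S over the C(39, 7) = 15380937 subsets S of size 7, where X_S = 1 if the K_7 on S is monochromatic.
For a fixed S, the K_7 on S has C(7, 2) = 21 edges. P[all 21 edges red] = (1/2)^21, and likewise for blue, so P[monochromatic] = 2·(1/2)^21 = 2^{1 − 21} = 1/1048576.
Summing: E[X] = C(39, 7) · 2^{1 − 21} = 15380937 · 1/1048576 = 15380937/1048576.
Numerically: E[X] ≈ 14.66840.

E[X] = C(39,7)·2^(1−C(7,2)) = 15380937/1048576 ≈ 14.66840.


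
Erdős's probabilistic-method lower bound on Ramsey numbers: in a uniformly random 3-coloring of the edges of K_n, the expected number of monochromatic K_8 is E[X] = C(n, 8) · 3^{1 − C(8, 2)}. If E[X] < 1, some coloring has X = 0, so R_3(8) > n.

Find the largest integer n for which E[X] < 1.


We need C(n, 8) · 3^{1 − 28} < 1, i.e. C(n, 8) < 3^{28 − 1} = 7625597484987.
Check values of n near the boundary:
  n = 154: C(154, 8) = 6521818990995; 6521818990995 < 7625597484987? YES
  n = 155: C(155, 8) = 6876747915675; 6876747915675 < 7625597484987? YES
  n = 156: C(156, 8) = 7248464019225; 7248464019225 < 7625597484987? YES
  n = 157: C(157, 8) = 7637643295425; 7637643295425 < 7625597484987? NO
  n = 158: C(158, 8) = 8044984271181; 8044984271181 < 7625597484987? NO
The largest n with C(n, 8) < 7625597484987 is n = 156 (where E[X] = 805384891025/847288609443 ≈ 0.951). Hence R_3(8) > 156, i.e. R_3(8) ≥ 157.

Largest n = 156; hence R_3(8) > 156.


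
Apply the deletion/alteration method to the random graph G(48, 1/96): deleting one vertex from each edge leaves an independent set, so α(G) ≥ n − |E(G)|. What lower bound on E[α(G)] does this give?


E[|E(G)|] = C(48, 2)·p = 1128 · (1/96) = 47/4.
E[α(G)] ≥ n − E[|E(G)|] = 48 − 47/4 = 145/4.
Numerically: ≈ 36.250.
(This is only a lower bound; the true E[α(G)] may be larger.)

E[α(G)] ≥ 145/4 ≈ 36.250.


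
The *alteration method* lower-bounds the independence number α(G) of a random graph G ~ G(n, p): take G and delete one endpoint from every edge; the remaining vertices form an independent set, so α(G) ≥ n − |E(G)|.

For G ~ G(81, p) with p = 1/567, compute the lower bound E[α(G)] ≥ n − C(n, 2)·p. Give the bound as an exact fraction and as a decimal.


E[|E(G)|] = C(81, 2)·p = 3240 · (1/567) = 40/7.
E[α(G)] ≥ n − E[|E(G)|] = 81 − 40/7 = 527/7.
Numerically: ≈ 75.285714.
(This is only a lower bound; the true E[α(G)] may be larger.)

E[α(G)] ≥ 527/7 ≈ 75.285714.


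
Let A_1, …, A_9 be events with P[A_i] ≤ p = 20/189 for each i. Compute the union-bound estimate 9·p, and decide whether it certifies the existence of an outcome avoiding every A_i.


Union bound: P[∪_{i=1}^{9} A_i] ≤ Σ_i P[A_i] ≤ 9·p = 9·(20/189) = 20/21.
Numerically: 20/21 ≈ 0.95238.
Is 20/21 < 1? YES.
Since P[∪ A_i] ≤ 20/21 < 1, the complement has P[∩ A_i^c] ≥ 1 − 20/21 = 1/21 > 0, so some outcome avoids every A_i.

9·p = 20/21 ≈ 0.95238; existence CERTIFIED by the union bound.


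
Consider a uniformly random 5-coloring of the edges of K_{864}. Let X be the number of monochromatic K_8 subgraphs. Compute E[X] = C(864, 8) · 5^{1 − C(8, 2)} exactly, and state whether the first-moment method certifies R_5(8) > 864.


E[X] = C(864, 8) · 5^{1 − 28} = 7455455062926006708 · 5^{−27} = 7455455062926006708/7450580596923828125.
As a reduced fraction: E[X] = 7455455062926006708/7450580596923828125 ≈ 1.000654.
Is E[X] < 1? NO.
Since E[X] ≥ 1, the first-moment bound is inconclusive at n = 864; it does NOT by itself certify R_5(8) > 864.

E[X] = 7455455062926006708/7450580596923828125 ≈ 1.000654; E[X] ≥ 1; first-moment method inconclusive here.


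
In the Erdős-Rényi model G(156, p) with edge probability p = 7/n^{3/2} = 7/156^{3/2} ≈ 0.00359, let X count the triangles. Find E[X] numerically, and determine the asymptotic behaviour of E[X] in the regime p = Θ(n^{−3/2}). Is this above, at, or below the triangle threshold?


Number of potential triangles: C(156, 3) = 620620.
Each occurs with probability p³ ≈ (0.00359)³ ≈ 4.63696e-08.
By linearity: E[X] = C(156, 3)·p³ ≈ 620620 · 4.63696e-08 ≈ 0.029.
Since α = 3/2 > 1, p = c/n^{3/2} = o(1/n) is below the triangle threshold p ~ 1/n. Asymptotically E[X] ~ (c³/6)·n^{3(1−α)} = (7³/6)·n^{-1.5} → 0, so by Markov's inequality G has no triangles w.h.p.

E[X] ≈ 0.029; in regime p = Θ(1/n^{3/2}) E[X] tends to 0 (below the triangle threshold p ~ 1/n).


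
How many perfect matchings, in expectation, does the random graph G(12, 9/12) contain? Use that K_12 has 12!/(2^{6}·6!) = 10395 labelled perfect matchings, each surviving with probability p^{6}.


K_12 has 12!/(2^{6}·6!) = 10395 labelled perfect matchings.
For each such perfect matching H, let X_H = 1 if all 6 edges of H are present in G. Then P[X_H = 1] = p^{6} = (3/4)^{6} = 729/4096.
By linearity of expectation: E[X] = Σ_H E[X_H] = 10395 · p^{6} = 10395 · 729/4096 = 7577955/4096.
Numerically: E[X] ≈ 1850.

E[X] = 10395 · (3/4)^{6} = 7577955/4096 ≈ 1850.


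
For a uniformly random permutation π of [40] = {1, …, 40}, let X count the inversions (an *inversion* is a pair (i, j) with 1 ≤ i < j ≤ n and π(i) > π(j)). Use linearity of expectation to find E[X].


Write X = Σ X_I over the C(40, 2) = 780 pairs i < j, with X_I the indicator of one inversion.
There are 780 indicators.
For each fixed pair i < j, the values π(i) and π(j) are two distinct elements of {1, …, 40} in uniformly random order; by symmetry P[π(i) > π(j)] = 1/2.
By linearity: E[X] = 780 · (1/2) = C(40, 2) · (1/2) = 780/2 = 390 ≈ 390.00000.

E[X] = 390 = 390.00000.


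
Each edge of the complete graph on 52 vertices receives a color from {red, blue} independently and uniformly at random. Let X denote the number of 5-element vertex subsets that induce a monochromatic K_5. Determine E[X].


Let X = Σ_S X_S over the C(52, 5) = 2598960 subsets S of size 5, where X_S = 1 if the K_5 on S is monochromatic.
For a fixed S, the K_5 on S has C(5, 2) = 10 edges. P[all 10 edges red] = (1/2)^10, and likewise for blue, so P[monochromatic] = 2·(1/2)^10 = 2^{1 − 10} = 1/512.
By linearity: E[X] = C(52, 5) · 2^{1 − 10} = 2598960 · 1/512 = 162435/32.
Numerically: E[X] ≈ 5076.094.

E[X] = C(52,5)·2^(1−C(5,2)) = 162435/32 ≈ 5076.094.


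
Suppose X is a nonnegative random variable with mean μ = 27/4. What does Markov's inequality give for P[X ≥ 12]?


μ = E[X] = 27/4, a = 12.
Markov: P[X ≥ 12] ≤ μ/a = (27/4)/12 = 9/16.
Numerically: ≈ 0.56250.
(Since a = 12 > μ = 6.75000, the bound 9/16 is < 1 and informative.)

P[X ≥ 12] ≤ 9/16 ≈ 0.56250.


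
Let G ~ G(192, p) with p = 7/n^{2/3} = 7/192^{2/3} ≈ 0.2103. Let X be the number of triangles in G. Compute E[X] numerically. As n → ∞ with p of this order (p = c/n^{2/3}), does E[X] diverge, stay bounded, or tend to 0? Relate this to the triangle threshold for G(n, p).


Number of potential triangles: C(192, 3) = 1161280.
Each occurs with probability p³ ≈ (0.2103)³ ≈ 9.304470e-03.
By linearity: E[X] = C(192, 3)·p³ ≈ 1161280 · 9.304470e-03 ≈ 10805.0955.
Since α = 2/3 < 1, p = c/n^{2/3} ≫ 1/n is above the triangle threshold p ~ 1/n. Asymptotically E[X] ~ (c³/6)·n^{3(1−α)} = (7³/6)·n^{1} → ∞; triangles are abundant w.h.p.

E[X] ≈ 10805.0955; in regime p = Θ(1/n^{2/3}) E[X] diverges (above the triangle threshold p ~ 1/n).


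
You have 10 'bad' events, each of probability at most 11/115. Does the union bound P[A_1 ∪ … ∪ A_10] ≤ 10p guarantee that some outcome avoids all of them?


Union bound: P[∪_{i=1}^{10} A_i] ≤ Σ_i P[A_i] ≤ 10·p = 10·(11/115) = 22/23.
Numerically: 22/23 ≈ 0.9565.
Is 22/23 < 1? YES.
Since P[∪ A_i] ≤ 22/23 < 1, the complement has P[∩ A_i^c] ≥ 1 − 22/23 = 1/23 > 0, so some outcome avoids every A_i.

10·p = 22/23 ≈ 0.9565; existence CERTIFIED by the union bound.


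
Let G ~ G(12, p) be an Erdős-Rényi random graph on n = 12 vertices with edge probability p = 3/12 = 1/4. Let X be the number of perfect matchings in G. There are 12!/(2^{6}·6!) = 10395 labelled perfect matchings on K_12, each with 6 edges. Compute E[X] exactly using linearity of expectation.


K_12 has 12!/(2^{6}·6!) = 10395 labelled perfect matchings.
For each such perfect matching H, let X_H = 1 if all 6 edges of H are present in G. Then P[X_H = 1] = p^{6} = (1/4)^{6} = 1/4096.
By linearity: E[X] = Σ_H E[X_H] = 10395 · p^{6} = 10395 · 1/4096 = 10395/4096.
Numerically: E[X] ≈ 2.53784.

E[X] = 10395 · (1/4)^{6} = 10395/4096 ≈ 2.53784.


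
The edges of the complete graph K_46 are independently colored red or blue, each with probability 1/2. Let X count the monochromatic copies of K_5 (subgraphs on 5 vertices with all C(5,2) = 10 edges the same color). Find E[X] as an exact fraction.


Let X = Σ_S X_S over the C(46, 5) = 1370754 subsets S of size 5, where X_S = 1 if the K_5 on S is monochromatic.
For a fixed S, the K_5 on S has C(5, 2) = 10 edges. P[all 10 edges red] = (1/2)^10, and likewise for blue, so P[monochromatic] = 2·(1/2)^10 = 2^{1 − 10} = 1/512.
By linearity: E[X] = C(46, 5) · 2^{1 − 10} = 1370754 · 1/512 = 685377/256.
Numerically: E[X] ≈ 2677.25391.

E[X] = C(46,5)·2^(1−C(5,2)) = 685377/256 ≈ 2677.25391.


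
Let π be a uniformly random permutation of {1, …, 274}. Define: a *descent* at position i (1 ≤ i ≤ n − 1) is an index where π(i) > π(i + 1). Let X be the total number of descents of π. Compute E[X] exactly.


Write X = Σ X_I over i = 1, …, 273, with X_I the indicator of one descent.
There are 273 indicators.
For each fixed i, the pair (π(i), π(i+1)) is a uniformly random ordered pair of distinct values from {1, …, 274}; by symmetry P[π(i) > π(i+1)] = 1/2.
By linearity: E[X] = 273 · (1/2) = (274 − 1) · (1/2) = 273/2 ≈ 136.5000.

E[X] = 273/2 = 136.5000.


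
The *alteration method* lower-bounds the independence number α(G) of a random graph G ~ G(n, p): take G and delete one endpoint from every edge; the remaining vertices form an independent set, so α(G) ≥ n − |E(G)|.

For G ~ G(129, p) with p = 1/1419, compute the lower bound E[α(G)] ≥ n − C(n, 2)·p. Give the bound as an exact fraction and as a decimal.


E[|E(G)|] = C(129, 2)·p = 8256 · (1/1419) = 64/11.
E[α(G)] ≥ n − E[|E(G)|] = 129 − 64/11 = 1355/11.
Numerically: ≈ 123.18182.
(This is only a lower bound; the true E[α(G)] may be larger.)

E[α(G)] ≥ 1355/11 ≈ 123.18182.


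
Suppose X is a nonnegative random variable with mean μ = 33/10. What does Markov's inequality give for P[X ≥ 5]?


μ = E[X] = 33/10, a = 5.
Markov: P[X ≥ 5] ≤ μ/a = (33/10)/5 = 33/50.
Numerically: ≈ 0.660000.
(Since a = 5 > μ = 3.300000, the bound 33/50 is < 1 and informative.)

P[X ≥ 5] ≤ 33/50 ≈ 0.660000.
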